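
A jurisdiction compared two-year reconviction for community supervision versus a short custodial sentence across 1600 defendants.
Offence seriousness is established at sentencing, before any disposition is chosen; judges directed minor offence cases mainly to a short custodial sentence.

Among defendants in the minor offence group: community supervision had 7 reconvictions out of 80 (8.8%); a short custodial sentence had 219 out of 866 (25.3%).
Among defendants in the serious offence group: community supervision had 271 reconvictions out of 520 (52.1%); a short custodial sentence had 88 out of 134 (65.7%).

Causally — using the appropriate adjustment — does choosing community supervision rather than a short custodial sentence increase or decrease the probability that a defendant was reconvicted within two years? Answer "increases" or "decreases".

decreases

Offence seriousness differs across dispositions for reasons unrelated to any effect of the disposition itself, and it separately predicts the outcome — a classic confounder. We must compare within offence seriousness levels.
Within each level — minor offence: 8.8% vs 25.3%; serious offence: 52.1% vs 65.7% — community supervision is lower every time.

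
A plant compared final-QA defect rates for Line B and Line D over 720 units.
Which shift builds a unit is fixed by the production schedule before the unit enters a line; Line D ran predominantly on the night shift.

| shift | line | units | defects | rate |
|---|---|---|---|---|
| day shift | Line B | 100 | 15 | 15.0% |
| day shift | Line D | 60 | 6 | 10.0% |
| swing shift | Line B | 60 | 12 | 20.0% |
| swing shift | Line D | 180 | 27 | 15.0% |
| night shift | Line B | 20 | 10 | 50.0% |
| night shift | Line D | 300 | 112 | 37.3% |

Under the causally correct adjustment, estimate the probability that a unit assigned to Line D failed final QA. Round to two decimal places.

The shift-specific comparison favours Line D throughout, but the pooled figures favour Line B. The question is whether to condition on shift.
Since shift is a pre-existing factor (not a product of the line) and it affects the outcome on its own, it is a confounder. The stratified rates, not the pooled rate, identify the causal effect.
Standardising Line D to the population shift mix: 0.222·6/60 + 0.333·27/180 + 0.444·112/300 = 0.238.

0.24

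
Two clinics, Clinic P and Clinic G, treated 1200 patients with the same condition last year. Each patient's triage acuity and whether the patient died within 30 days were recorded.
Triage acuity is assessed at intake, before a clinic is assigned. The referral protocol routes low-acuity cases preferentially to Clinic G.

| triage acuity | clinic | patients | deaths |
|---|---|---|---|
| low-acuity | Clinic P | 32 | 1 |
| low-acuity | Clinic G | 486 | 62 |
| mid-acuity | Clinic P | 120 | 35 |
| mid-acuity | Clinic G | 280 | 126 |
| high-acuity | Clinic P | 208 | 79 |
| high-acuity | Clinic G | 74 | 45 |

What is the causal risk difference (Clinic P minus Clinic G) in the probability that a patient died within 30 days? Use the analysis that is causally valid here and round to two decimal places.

Nothing the clinic does changes triage acuity; the imbalance is an allocation artefact. With triage acuity also predicting the outcome, the pooled figure is confounded, and the within-stratum comparison is the causal one.
Adjusting over the population distribution of triage acuity: 0.432·(0.031−0.128) + 0.333·(0.292−0.450) + 0.235·(0.380−0.608) = -0.148.

-0.15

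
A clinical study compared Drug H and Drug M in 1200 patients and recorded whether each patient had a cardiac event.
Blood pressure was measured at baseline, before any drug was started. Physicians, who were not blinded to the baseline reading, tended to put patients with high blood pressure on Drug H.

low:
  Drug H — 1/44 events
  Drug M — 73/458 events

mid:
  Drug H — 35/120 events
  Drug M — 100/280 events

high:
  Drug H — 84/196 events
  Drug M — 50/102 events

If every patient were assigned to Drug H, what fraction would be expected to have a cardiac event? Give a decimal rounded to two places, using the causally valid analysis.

The imbalance in blood pressure arose from how patients were allocated, not from anything the drug did; and blood pressure independently affects the outcome. The pooled gap is confounded — condition on blood pressure.
Standardising Drug H to the population blood pressure mix: 0.418·1/44 + 0.333·35/120 + 0.248·84/196 = 0.213.

0.21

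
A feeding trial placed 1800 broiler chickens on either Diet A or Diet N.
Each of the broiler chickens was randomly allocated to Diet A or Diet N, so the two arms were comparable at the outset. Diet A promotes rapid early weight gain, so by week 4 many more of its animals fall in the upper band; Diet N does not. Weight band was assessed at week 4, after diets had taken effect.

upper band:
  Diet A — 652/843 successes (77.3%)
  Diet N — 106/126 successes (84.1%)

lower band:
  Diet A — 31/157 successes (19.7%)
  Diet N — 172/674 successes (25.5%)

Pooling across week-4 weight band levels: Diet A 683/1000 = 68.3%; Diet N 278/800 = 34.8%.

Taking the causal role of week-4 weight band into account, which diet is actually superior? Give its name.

Diet A

Because the diet influences week-4 weight band, week-4 weight band is a post-treatment mediator, not a confounder. Stratifying on it would bias the estimate; the causal effect is the crude pooled difference.
Pooled: Diet A 68.3% vs Diet N 34.8%; Diet A is higher overall.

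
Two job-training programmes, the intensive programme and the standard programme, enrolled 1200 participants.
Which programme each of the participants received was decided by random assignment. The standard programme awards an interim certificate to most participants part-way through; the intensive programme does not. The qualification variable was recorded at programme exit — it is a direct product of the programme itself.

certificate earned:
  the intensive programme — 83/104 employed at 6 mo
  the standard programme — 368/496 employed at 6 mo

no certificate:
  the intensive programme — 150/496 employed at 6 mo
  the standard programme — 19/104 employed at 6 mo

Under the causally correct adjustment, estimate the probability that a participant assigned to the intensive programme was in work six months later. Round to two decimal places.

Qualification attained during the programme here is a post-treatment variable shaped by the programme; conditioning on it would introduce bias rather than remove it. The overall comparison is the causal one.
So P(outcome | do(the intensive programme)) is just the pooled rate for the intensive programme: 233/600 = 0.388.

0.39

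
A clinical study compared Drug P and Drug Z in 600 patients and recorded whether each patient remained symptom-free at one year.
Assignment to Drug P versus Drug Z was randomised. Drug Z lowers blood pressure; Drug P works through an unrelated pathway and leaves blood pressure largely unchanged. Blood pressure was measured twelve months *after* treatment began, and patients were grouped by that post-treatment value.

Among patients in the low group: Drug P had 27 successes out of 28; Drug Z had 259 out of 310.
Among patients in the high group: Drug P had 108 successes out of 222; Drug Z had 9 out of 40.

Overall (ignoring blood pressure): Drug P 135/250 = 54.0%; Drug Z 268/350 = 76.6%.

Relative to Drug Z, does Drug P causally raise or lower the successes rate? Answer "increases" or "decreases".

Because the drug influences blood pressure, blood pressure is a post-treatment mediator, not a confounder. Stratifying on it would bias the estimate; the causal effect is the crude pooled difference.
Pooled: Drug P 54.0% vs Drug Z 76.6%; Drug Z is higher overall.

decreases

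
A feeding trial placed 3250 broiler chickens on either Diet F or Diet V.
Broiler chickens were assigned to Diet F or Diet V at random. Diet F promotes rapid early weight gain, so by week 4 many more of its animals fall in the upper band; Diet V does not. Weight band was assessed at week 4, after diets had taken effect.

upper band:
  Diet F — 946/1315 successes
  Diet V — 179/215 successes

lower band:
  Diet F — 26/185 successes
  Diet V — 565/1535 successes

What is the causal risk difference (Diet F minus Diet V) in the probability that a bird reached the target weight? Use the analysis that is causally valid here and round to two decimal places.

+0.22

The week-4 weight band-specific comparison favours Diet V throughout, but the pooled figures favour Diet F. The question is whether to condition on week-4 weight band.
Stratifying would compare diets among broiler chickens the diets themselves sorted into week-4 weight band groups — a form of selection on an intermediate. The unconditioned pooled rates give the total causal effect.
The causal difference is the pooled difference: 0.648 − 0.425 = +0.223.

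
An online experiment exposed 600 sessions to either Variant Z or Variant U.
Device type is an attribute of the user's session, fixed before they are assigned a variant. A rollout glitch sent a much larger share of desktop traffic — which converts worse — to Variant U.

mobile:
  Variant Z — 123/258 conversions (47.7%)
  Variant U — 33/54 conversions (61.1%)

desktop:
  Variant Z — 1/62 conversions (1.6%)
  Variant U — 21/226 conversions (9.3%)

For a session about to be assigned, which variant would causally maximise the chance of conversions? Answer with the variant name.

Variant U

Here device type is a common cause — it drives both which variant a case falls under and the outcome. The crude comparison mixes populations; the stratum-specific rates are the causally relevant ones.
Within each level — mobile: 47.7% vs 61.1%; desktop: 1.6% vs 9.3% — Variant U is higher every time.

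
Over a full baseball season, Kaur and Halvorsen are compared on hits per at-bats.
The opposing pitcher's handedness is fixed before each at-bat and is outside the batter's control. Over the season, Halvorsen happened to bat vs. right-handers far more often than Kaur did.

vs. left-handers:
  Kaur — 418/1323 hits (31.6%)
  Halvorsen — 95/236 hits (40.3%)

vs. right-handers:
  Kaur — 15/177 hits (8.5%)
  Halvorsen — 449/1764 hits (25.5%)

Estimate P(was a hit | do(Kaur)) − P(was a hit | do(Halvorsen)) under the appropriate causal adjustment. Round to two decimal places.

-0.13

Halvorsen is higher inside every pitcher handedness stratum but Kaur is higher in aggregate. Whether to stratify depends on how pitcher handedness relates to the player.
The imbalance in pitcher handedness arose from how at-bats were allocated, not from anything the player did; and pitcher handedness independently affects the outcome. The pooled gap is confounded — condition on pitcher handedness.
Adjusting over the population distribution of pitcher handedness: 0.445·(0.316−0.403) + 0.555·(0.085−0.255) = -0.133.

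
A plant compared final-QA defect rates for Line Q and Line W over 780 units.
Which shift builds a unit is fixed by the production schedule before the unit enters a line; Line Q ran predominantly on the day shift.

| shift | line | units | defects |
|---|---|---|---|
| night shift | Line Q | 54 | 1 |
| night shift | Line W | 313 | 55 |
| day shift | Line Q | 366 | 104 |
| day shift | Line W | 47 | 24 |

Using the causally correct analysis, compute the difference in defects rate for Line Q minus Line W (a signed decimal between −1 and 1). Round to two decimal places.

Shift satisfies the back-door criterion: it is not a descendant of the line, and it blocks the spurious path from line to outcome. Adjusting for it (i.e., using the within-shift rates) gives the causal effect.
Adjusting over the population distribution of shift: 0.471·(0.019−0.176) + 0.529·(0.284−0.511) = -0.194.

-0.19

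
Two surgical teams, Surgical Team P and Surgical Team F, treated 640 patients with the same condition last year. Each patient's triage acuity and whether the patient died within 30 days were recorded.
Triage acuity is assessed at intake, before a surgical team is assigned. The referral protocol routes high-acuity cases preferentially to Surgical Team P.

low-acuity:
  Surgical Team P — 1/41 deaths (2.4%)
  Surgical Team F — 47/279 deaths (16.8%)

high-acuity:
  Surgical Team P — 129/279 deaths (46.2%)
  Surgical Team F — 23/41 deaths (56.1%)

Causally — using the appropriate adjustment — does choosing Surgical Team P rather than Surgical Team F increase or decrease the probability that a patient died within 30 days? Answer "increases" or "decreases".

decreases

Within every triage acuity level Surgical Team P has the lower rate, yet pooled Surgical Team F does — Simpson's reversal.
Triage acuity differs across surgical teams for reasons unrelated to any effect of the surgical team itself, and it separately predicts the outcome — a classic confounder. We must compare within triage acuity levels.
Within each level — low-acuity: 2.4% vs 16.8%; high-acuity: 46.2% vs 56.1% — Surgical Team P is lower every time.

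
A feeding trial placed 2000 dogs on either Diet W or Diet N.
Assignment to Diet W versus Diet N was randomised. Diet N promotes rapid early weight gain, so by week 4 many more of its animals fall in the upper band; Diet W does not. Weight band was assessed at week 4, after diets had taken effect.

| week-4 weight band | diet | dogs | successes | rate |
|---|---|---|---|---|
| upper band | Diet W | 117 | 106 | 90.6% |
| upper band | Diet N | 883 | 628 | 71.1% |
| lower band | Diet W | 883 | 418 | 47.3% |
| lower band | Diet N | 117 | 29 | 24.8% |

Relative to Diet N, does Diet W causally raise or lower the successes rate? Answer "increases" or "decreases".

decreases

The stratified and pooled comparisons disagree (Diet W wins within each week-4 weight band; Diet N wins overall), so the answer turns on the causal role of week-4 weight band.
Week-4 weight band lies on the pathway diet → week-4 weight band → outcome, so adjusting for it blocks the indirect effect. For the total causal effect of diet, use the unadjusted pooled rates.
Pooled: Diet W 52.4% vs Diet N 65.7%; Diet N is higher overall.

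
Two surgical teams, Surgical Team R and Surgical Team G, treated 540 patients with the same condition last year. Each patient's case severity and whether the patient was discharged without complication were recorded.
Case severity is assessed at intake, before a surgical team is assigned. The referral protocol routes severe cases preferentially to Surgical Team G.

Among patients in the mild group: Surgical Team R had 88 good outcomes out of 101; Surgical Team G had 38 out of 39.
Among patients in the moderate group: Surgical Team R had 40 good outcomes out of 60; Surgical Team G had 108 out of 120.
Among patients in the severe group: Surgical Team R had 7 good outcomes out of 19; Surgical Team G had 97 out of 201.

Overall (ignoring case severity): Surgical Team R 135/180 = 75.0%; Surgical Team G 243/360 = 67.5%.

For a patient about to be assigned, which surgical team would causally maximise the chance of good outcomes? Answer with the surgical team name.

Surgical Team G

The imbalance in case severity arose from how patients were allocated, not from anything the surgical team did; and case severity independently affects the outcome. The pooled gap is confounded — condition on case severity.
Within each level — mild: 87.1% vs 97.4%; moderate: 66.7% vs 90.0%; severe: 36.8% vs 48.3% — Surgical Team G is higher every time.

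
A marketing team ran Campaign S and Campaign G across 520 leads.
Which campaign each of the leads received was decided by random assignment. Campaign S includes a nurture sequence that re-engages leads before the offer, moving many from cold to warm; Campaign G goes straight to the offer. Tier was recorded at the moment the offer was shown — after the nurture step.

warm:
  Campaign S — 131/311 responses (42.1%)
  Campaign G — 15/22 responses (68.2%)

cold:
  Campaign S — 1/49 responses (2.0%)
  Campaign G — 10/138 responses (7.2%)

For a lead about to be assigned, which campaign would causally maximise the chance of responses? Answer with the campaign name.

Campaign S

Engagement tier is recorded after the campaign and is itself shifted by it — it sits on the causal path from campaign to outcome. Conditioning on a mediator would strip out part of the effect we want; the pooled comparison gives the total causal effect.
Pooled: Campaign S 36.7% vs Campaign G 15.6%; Campaign S is higher overall.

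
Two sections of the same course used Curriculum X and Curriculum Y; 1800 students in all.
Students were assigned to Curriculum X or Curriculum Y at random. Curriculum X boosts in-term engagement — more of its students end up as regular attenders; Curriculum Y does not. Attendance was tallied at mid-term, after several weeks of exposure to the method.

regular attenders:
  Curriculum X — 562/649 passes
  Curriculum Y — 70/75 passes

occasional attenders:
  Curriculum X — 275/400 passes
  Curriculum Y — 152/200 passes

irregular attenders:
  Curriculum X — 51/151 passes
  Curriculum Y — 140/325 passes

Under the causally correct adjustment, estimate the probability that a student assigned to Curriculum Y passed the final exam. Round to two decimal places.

0.60

Within every mid-term attendance level Curriculum Y has the higher rate, yet pooled Curriculum X does — Simpson's reversal.
Mid-term attendance here is a post-treatment variable shaped by the teaching method; conditioning on it would introduce bias rather than remove it. The overall comparison is the causal one.
So P(outcome | do(Curriculum Y)) is just the pooled rate for Curriculum Y: 362/600 = 0.603.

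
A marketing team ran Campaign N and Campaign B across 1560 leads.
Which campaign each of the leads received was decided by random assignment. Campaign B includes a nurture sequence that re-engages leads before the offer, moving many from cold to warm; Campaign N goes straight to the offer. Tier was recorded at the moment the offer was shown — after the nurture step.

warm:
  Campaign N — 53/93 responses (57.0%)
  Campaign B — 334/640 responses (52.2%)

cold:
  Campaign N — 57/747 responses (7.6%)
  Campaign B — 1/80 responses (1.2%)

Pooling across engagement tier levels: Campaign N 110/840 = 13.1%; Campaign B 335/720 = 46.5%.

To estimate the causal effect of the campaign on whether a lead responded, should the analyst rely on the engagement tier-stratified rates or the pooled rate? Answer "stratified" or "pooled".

pooled

Because the campaign influences engagement tier, engagement tier is a post-treatment mediator, not a confounder. Stratifying on it would bias the estimate; the causal effect is the crude pooled difference.
Pooled: Campaign N 13.1% vs Campaign B 46.5%; Campaign B is higher overall.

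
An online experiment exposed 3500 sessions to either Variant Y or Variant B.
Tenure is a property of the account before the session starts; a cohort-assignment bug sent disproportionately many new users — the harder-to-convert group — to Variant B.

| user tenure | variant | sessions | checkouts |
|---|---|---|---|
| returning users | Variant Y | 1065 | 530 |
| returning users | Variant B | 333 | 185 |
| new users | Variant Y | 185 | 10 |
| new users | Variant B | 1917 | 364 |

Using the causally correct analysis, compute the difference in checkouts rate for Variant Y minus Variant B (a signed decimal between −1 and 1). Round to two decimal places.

The stratified and pooled comparisons disagree (Variant B wins within each user tenure; Variant Y wins overall), so the answer turns on the causal role of user tenure.
User tenure differs across variants for reasons unrelated to any effect of the variant itself, and it separately predicts the outcome — a classic confounder. We must compare within user tenure levels.
Adjusting over the population distribution of user tenure: 0.399·(0.498−0.556) + 0.601·(0.054−0.190) = -0.105.

-0.10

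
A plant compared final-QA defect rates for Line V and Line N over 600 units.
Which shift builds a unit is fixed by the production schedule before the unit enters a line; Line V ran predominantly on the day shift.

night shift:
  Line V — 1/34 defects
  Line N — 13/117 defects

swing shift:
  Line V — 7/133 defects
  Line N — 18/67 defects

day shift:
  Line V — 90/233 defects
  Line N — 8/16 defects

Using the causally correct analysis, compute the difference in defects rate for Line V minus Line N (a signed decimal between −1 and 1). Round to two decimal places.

Shift differs across lines for reasons unrelated to any effect of the line itself, and it separately predicts the outcome — a classic confounder. We must compare within shift levels.
Adjusting over the population distribution of shift: 0.252·(0.029−0.111) + 0.333·(0.053−0.269) + 0.415·(0.386−0.500) = -0.140.

-0.14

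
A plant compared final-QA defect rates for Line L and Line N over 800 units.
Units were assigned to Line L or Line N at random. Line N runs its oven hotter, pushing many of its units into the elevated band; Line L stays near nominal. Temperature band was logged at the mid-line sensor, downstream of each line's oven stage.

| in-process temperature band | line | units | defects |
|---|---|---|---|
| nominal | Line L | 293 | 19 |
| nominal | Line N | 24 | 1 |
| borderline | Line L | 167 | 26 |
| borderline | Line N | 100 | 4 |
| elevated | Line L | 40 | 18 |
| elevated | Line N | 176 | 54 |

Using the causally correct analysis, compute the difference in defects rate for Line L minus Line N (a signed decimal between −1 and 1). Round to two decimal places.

In-process temperature band is recorded after the line and is itself shifted by it — it sits on the causal path from line to outcome. Conditioning on a mediator would strip out part of the effect we want; the pooled comparison gives the total causal effect.
The causal difference is the pooled difference: 0.126 − 0.197 = -0.071.

-0.07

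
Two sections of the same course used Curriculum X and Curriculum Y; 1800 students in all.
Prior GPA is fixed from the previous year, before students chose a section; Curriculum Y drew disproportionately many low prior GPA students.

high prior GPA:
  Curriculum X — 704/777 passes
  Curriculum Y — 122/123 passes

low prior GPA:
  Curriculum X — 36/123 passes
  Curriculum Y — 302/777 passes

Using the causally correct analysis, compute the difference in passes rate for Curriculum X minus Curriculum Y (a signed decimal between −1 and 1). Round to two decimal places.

-0.09

Prior GPA band differs across teaching methods for reasons unrelated to any effect of the teaching method itself, and it separately predicts the outcome — a classic confounder. We must compare within prior GPA band levels.
Adjusting over the population distribution of prior GPA band: 0.500·(0.906−0.992) + 0.500·(0.293−0.389) = -0.091.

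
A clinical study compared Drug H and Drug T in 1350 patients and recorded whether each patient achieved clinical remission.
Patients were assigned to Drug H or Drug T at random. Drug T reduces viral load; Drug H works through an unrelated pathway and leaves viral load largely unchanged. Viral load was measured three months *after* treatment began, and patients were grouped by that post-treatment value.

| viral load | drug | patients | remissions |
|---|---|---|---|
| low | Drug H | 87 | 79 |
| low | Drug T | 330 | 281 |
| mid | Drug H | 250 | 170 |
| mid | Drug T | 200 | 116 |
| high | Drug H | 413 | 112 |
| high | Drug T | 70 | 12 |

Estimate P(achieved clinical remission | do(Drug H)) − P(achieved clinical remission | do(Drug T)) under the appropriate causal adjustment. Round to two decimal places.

Viral load is recorded after the drug and is itself shifted by it — it sits on the causal path from drug to outcome. Conditioning on a mediator would strip out part of the effect we want; the pooled comparison gives the total causal effect.
The causal difference is the pooled difference: 0.481 − 0.682 = -0.200.

-0.20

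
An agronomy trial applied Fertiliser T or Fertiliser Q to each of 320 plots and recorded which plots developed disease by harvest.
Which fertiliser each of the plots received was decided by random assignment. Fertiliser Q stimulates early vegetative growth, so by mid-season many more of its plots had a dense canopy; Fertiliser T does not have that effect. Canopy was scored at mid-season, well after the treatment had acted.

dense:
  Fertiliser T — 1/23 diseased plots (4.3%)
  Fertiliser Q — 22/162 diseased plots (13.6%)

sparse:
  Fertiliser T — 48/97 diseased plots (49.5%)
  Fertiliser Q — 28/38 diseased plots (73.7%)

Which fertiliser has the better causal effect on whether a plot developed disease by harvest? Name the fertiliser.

Mid-season canopy lies on the pathway fertiliser → mid-season canopy → outcome, so adjusting for it blocks the indirect effect. For the total causal effect of fertiliser, use the unadjusted pooled rates.
Pooled: Fertiliser T 40.8% vs Fertiliser Q 25.0%; Fertiliser Q is lower overall.

Fertiliser Q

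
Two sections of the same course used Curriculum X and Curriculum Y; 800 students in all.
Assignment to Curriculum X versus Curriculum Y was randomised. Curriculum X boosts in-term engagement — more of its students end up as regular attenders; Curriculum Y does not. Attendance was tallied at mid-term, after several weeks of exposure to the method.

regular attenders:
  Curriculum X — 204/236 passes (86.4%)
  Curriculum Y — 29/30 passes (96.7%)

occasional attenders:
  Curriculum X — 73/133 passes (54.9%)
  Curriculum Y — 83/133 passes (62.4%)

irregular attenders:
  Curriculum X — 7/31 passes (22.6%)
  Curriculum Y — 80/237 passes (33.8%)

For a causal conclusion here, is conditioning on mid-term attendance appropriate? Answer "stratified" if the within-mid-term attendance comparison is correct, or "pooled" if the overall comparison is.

pooled

Mid-term attendance is recorded after the teaching method and is itself shifted by it — it sits on the causal path from teaching method to outcome. Conditioning on a mediator would strip out part of the effect we want; the pooled comparison gives the total causal effect.
Pooled: Curriculum X 71.0% vs Curriculum Y 48.0%; Curriculum X is higher overall.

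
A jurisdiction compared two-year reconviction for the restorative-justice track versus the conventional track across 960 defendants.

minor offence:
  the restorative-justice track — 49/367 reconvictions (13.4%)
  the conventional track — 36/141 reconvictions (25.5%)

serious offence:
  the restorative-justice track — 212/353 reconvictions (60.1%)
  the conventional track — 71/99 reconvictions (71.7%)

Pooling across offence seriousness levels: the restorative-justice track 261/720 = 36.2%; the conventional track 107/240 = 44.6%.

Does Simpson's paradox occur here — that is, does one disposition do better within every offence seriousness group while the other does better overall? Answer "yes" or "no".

no

Within each offence seriousness level (minor offence 13.4% vs 25.5%; serious offence 60.1% vs 71.7%), the restorative-justice track has the lower rate every time. Pooled: 36.2% vs 44.6% — the restorative-justice track has the lower rate overall. They agree.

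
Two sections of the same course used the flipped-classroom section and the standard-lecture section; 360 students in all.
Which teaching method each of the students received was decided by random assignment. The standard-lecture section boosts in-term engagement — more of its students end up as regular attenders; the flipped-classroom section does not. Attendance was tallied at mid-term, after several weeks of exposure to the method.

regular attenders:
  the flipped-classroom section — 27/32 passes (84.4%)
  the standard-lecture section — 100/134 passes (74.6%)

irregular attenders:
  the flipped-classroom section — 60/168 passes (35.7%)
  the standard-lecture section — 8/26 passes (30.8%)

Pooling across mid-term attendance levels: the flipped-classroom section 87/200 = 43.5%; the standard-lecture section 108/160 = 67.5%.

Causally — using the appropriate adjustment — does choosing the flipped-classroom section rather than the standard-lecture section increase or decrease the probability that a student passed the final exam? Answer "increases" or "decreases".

decreases

Mid-term attendance here is a post-treatment variable shaped by the teaching method; conditioning on it would introduce bias rather than remove it. The overall comparison is the causal one.
Pooled: the flipped-classroom section 43.5% vs the standard-lecture section 67.5%; the standard-lecture section is higher overall.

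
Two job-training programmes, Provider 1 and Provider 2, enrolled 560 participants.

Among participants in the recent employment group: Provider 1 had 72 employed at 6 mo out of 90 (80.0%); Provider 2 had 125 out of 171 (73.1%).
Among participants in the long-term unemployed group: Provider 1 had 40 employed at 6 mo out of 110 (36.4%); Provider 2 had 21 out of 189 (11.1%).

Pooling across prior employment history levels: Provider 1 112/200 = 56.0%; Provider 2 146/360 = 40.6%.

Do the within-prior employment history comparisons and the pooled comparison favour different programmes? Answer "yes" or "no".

Within each prior employment history level (recent employment 80.0% vs 73.1%; long-term unemployed 36.4% vs 11.1%), Provider 1 has the higher rate every time. Pooled: 56.0% vs 40.6% — Provider 1 has the higher rate overall. They agree.

no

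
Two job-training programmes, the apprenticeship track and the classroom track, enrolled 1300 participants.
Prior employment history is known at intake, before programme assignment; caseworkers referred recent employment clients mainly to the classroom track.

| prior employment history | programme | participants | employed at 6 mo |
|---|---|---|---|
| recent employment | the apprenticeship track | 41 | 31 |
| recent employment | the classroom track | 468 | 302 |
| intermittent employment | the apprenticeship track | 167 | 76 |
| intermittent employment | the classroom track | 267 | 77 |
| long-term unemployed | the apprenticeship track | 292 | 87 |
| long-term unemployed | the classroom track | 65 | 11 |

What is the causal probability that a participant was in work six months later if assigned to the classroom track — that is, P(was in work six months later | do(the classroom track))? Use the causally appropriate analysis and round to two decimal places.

The prior employment history-specific comparison favours the apprenticeship track throughout, but the pooled figures favour the classroom track. The question is whether to condition on prior employment history.
Prior employment history is set before the programme has any effect — it is not caused by the programme — and it independently drives the outcome. That makes it a confounder, so the causal comparison is within prior employment history levels.
Standardising the classroom track to the population prior employment history mix: 0.392·302/468 + 0.334·77/267 + 0.275·11/65 = 0.395.

0.40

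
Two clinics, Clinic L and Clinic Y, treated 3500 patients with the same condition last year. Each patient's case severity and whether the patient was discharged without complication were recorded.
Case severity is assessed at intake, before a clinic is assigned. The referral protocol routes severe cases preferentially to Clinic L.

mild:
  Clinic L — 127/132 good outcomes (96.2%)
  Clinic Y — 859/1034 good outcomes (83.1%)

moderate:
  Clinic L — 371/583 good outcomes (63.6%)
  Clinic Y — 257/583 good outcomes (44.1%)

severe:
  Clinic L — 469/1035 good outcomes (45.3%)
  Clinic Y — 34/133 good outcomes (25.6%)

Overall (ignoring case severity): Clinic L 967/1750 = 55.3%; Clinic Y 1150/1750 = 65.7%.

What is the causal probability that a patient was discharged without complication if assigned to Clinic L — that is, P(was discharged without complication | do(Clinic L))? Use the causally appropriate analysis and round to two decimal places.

0.68

The imbalance in case severity arose from how patients were allocated, not from anything the clinic did; and case severity independently affects the outcome. The pooled gap is confounded — condition on case severity.
Standardising Clinic L to the population case severity mix: 0.333·127/132 + 0.333·371/583 + 0.334·469/1035 = 0.684.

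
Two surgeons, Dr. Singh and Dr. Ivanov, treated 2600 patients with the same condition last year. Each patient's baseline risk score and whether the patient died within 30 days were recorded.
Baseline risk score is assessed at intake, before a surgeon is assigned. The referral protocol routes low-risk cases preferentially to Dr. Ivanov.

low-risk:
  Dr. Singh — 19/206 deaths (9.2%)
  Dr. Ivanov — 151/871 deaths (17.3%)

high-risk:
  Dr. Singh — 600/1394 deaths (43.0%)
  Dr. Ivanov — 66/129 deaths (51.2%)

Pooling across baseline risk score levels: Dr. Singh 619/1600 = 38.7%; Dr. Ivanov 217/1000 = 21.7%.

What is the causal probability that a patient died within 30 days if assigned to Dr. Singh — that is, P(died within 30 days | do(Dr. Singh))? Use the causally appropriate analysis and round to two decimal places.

0.29

Nothing the surgeon does changes baseline risk score; the imbalance is an allocation artefact. With baseline risk score also predicting the outcome, the pooled figure is confounded, and the within-stratum comparison is the causal one.
Standardising Dr. Singh to the population baseline risk score mix: 0.414·19/206 + 0.586·600/1394 = 0.290.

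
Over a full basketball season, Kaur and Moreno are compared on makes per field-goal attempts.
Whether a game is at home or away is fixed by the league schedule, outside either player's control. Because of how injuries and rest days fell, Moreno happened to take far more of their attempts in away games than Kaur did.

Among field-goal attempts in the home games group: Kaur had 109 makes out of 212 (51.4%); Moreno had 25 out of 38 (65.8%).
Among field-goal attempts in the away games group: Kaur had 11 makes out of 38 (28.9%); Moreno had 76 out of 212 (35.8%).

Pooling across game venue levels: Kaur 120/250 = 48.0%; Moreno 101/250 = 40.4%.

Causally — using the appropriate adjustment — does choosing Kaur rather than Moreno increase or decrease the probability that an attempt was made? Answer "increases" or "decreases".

The stratified and pooled comparisons disagree (Moreno wins within each game venue; Kaur wins overall), so the answer turns on the causal role of game venue.
Game venue is set before the player has any effect — it is not caused by the player — and it independently drives the outcome. That makes it a confounder, so the causal comparison is within game venue levels.
Within each level — home games: 51.4% vs 65.8%; away games: 28.9% vs 35.8% — Moreno is higher every time.

decreases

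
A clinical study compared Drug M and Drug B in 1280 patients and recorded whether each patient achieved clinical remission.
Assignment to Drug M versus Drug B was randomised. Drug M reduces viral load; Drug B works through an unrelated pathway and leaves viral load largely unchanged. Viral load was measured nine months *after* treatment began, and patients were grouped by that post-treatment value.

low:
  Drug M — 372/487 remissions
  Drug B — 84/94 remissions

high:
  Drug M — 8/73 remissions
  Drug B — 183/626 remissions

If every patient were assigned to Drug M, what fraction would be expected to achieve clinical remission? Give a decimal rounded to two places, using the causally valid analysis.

Viral load here is a post-treatment variable shaped by the drug; conditioning on it would introduce bias rather than remove it. The overall comparison is the causal one.
So P(outcome | do(Drug M)) is just the pooled rate for Drug M: 380/560 = 0.679.

0.68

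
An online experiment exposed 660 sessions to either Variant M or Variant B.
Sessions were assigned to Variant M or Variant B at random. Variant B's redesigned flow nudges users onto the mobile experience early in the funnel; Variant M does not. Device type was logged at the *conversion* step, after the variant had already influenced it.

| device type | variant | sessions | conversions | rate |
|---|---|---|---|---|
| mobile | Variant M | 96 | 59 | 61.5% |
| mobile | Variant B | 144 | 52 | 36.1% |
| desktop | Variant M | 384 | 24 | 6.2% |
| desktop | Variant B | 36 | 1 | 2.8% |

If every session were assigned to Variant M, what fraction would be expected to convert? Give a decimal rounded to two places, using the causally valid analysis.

Device type is recorded after the variant and is itself shifted by it — it sits on the causal path from variant to outcome. Conditioning on a mediator would strip out part of the effect we want; the pooled comparison gives the total causal effect.
So P(outcome | do(Variant M)) is just the pooled rate for Variant M: 83/480 = 0.173.

0.17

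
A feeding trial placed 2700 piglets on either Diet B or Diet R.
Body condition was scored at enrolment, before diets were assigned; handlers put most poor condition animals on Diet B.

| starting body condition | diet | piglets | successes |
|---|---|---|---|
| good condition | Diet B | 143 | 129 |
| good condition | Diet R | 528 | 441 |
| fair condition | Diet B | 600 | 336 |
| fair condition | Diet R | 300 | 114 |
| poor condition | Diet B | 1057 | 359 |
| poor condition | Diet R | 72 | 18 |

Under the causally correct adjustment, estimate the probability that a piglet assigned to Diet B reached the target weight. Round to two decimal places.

0.55

The starting body condition-specific comparison favours Diet B throughout, but the pooled figures favour Diet R. The question is whether to condition on starting body condition.
Starting body condition is set before the diet has any effect — it is not caused by the diet — and it independently drives the outcome. That makes it a confounder, so the causal comparison is within starting body condition levels.
Standardising Diet B to the population starting body condition mix: 0.249·129/143 + 0.333·336/600 + 0.418·359/1057 = 0.553.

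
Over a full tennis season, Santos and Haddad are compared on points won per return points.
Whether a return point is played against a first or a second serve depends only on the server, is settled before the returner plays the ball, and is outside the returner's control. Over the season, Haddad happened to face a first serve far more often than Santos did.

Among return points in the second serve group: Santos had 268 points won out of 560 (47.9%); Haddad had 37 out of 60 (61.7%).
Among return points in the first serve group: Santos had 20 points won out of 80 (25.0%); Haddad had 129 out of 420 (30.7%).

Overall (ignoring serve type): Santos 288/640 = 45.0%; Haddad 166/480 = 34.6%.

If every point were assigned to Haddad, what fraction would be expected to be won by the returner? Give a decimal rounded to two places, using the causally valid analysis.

0.48

The imbalance in serve type arose from how return points were allocated, not from anything the player did; and serve type independently affects the outcome. The pooled gap is confounded — condition on serve type.
Standardising Haddad to the population serve type mix: 0.554·37/60 + 0.446·129/420 = 0.478.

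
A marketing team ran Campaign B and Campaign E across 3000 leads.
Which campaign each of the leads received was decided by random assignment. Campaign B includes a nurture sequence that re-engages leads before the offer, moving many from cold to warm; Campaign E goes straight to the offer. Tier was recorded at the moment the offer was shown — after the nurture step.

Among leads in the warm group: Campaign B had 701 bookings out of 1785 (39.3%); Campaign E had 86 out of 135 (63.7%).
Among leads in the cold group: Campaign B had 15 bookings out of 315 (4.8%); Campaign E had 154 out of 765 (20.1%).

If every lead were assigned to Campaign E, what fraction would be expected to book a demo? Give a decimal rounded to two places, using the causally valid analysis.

Within every engagement tier level Campaign E has the higher rate, yet pooled Campaign B does — Simpson's reversal.
Because the campaign influences engagement tier, engagement tier is a post-treatment mediator, not a confounder. Stratifying on it would bias the estimate; the causal effect is the crude pooled difference.
So P(outcome | do(Campaign E)) is just the pooled rate for Campaign E: 240/900 = 0.267.

0.27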